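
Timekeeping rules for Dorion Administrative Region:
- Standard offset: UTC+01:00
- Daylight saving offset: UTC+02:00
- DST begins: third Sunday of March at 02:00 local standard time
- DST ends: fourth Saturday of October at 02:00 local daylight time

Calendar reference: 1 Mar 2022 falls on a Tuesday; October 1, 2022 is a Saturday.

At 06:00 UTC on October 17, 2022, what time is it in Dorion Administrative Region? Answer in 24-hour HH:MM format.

08:00

1 March 2022 is a Tuesday, so the first Sunday is March 6 and the third is March 20.
1 October 2022 is a Saturday, so the first Saturday is October 1 and the fourth is October 22.
At the standard offset (UTC+01:00), 06:00 UTC + 1h = 07:00 Dorion Administrative Region standard time.
The standard-time date in Dorion Administrative Region, October 17, 2022, lies within the daylight-saving period (20 March – 22 October), so Dorion Administrative Region is on daylight time, UTC+02:00.
06:00 UTC + 2h = 08:00 local.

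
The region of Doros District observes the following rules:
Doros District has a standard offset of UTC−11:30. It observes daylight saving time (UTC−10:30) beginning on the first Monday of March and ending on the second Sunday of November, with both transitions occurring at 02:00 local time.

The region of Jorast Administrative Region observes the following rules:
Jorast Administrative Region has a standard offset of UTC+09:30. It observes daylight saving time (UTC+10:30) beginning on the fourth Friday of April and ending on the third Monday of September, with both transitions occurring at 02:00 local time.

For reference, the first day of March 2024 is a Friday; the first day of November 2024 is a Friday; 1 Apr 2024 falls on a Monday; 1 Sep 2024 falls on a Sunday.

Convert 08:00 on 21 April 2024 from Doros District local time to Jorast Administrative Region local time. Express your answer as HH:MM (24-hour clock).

04:00

1 March 2024 is a Friday, so the first Monday is March 4.
1 November 2024 is a Friday, so the first Sunday is November 3 and the second is November 10.
21 April 2024 lies within the daylight-saving period (4 March – 10 November), so Doros District is on daylight time, UTC−10:30.
08:00 Doros District + 10h30m = 18:30 UTC.
1 April 2024 is a Monday, so the first Friday is April 5 and the fourth is April 26.
1 September 2024 is a Sunday, so the first Monday is September 2 and the third is September 16.
At the standard offset (UTC+09:30), 18:30 UTC + 9h30m = 04:00 Jorast Administrative Region standard time (rolling into the next day, 22 April 2024).
The standard-time date in Jorast Administrative Region, 22 April 2024, is outside the daylight-saving period (26 April – 16 September), so Jorast Administrative Region is on standard time, UTC+09:30.
18:30 UTC + 9h30m = 04:00 Jorast Administrative Region (rolling into the next day, 22 April 2024).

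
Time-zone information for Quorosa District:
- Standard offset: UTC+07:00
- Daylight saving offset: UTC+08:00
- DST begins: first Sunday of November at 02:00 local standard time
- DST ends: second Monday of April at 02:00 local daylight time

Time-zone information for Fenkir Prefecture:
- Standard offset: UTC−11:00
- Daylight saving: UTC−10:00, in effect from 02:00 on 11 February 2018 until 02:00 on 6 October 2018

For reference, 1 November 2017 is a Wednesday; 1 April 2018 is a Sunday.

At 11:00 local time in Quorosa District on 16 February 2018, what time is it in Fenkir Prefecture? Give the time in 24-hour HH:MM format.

1 November 2017 is a Wednesday, so the first Sunday is November 5.
1 April 2018 is a Sunday, so the first Monday is April 2 and the second is April 9.
16 February 2018 lies within the daylight-saving period (5 November 2017 – 9 April 2018), so Quorosa District is on daylight time, UTC+08:00.
11:00 Quorosa District − 8h = 03:00 UTC.
At the standard offset (UTC−11:00), 03:00 UTC − 11h = 16:00 Fenkir Prefecture standard time (rolling into the previous day, 15 February 2018).
The standard-time date in Fenkir Prefecture, 15 February 2018, falls between 11 February and 6 October, so daylight saving is in effect and Fenkir Prefecture is at UTC−10:00.
03:00 UTC − 10h = 17:00 Fenkir Prefecture (rolling into the previous day, 15 February 2018).

17:00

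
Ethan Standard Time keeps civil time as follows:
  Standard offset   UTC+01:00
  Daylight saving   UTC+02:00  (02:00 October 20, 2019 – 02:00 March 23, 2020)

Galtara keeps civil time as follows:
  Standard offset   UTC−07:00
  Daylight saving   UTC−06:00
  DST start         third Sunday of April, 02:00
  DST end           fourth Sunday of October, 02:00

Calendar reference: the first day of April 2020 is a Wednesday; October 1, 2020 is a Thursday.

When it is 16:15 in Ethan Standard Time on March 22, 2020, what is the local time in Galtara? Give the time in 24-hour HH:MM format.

Daylight saving runs 20 October 2019 – 23 March 2020; March 22, 2020 is inside that window, so Ethan Standard Time is at UTC+02:00.
16:15 Ethan Standard Time − 2h = 14:15 UTC.
1 April 2020 is a Wednesday, so the first Sunday is April 5 and the third is April 19.
1 October 2020 is a Thursday, so the first Sunday is October 4 and the fourth is October 25.
At the standard offset (UTC−07:00), 14:15 UTC − 7h = 07:15 Galtara standard time.
Daylight saving runs 19 April – 25 October; the standard-time date in Galtara, March 22, 2020, is outside that window, so Galtara is on standard time at UTC−07:00.
14:15 UTC − 7h = 07:15 Galtara.

07:15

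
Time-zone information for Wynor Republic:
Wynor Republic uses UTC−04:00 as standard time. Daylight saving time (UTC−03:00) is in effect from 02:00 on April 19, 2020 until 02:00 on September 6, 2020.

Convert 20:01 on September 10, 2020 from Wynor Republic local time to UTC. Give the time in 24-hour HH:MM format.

00:01

September 10, 2020 is outside the daylight-saving period (19 April – 6 September), so Wynor Republic is on standard time, UTC−04:00.
20:01 local + 4h = 00:01 UTC (rolling into the next day, 11 September 2020).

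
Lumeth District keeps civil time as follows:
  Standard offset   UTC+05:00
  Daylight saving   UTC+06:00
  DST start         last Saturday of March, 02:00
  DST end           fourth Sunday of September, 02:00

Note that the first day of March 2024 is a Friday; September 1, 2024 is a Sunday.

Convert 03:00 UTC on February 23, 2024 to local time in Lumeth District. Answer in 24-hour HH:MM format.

08:00

1 March 2024 is a Friday, so Saturdays fall on 2, 9, 16, 23, 30; the last is March 30.
1 September 2024 is a Sunday, so the first Sunday is September 1 and the fourth is September 22.
At the standard offset (UTC+05:00), 03:00 UTC + 5h = 08:00 Lumeth District standard time.
The standard-time date in Lumeth District, February 23, 2024, is outside the daylight-saving period (30 March – 22 September), so Lumeth District is on standard time, UTC+05:00.
03:00 UTC + 5h = 08:00 local.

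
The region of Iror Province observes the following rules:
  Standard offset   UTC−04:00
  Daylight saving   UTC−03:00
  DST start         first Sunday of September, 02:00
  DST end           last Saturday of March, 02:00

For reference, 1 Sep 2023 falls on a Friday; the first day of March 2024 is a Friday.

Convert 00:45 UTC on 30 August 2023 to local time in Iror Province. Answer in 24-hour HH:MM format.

1 September 2023 is a Friday, so the first Sunday is September 3.
1 March 2024 is a Friday, so Saturdays fall on 2, 9, 16, 23, 30; the last is March 30.
At the standard offset (UTC−04:00), 00:45 UTC − 4h = 20:45 Iror Province standard time (rolling into the previous day, 29 August 2023).
The standard-time date in Iror Province, 29 August 2023, does not fall between 3 September 2023 and 30 March 2024, so daylight saving is not in effect and Iror Province is at UTC−04:00.
00:45 UTC − 4h = 20:45 local (rolling into the previous day, 29 August 2023).

20:45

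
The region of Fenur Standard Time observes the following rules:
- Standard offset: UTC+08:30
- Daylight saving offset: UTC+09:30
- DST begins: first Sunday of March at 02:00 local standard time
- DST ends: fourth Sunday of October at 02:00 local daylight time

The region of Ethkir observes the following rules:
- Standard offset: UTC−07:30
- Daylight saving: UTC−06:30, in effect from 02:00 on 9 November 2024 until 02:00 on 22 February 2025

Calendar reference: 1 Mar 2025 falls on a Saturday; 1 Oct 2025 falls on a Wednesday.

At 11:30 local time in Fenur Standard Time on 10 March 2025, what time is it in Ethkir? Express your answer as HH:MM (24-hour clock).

1 March 2025 is a Saturday, so the first Sunday is March 2.
1 October 2025 is a Wednesday, so the first Sunday is October 5 and the fourth is October 26.
10 March 2025 lies within the daylight-saving period (2 March – 26 October), so Fenur Standard Time is on daylight time, UTC+09:30.
11:30 Fenur Standard Time − 9h30m = 02:00 UTC.
At the standard offset (UTC−07:30), 02:00 UTC − 7h30m = 18:30 Ethkir standard time (rolling into the previous day, 9 March 2025).
The standard-time date in Ethkir, 9 March 2025, does not fall between 9 November 2024 and 22 February 2025, so daylight saving is not in effect and Ethkir is at UTC−07:30.
02:00 UTC − 7h30m = 18:30 Ethkir (rolling into the previous day, 9 March 2025).

18:30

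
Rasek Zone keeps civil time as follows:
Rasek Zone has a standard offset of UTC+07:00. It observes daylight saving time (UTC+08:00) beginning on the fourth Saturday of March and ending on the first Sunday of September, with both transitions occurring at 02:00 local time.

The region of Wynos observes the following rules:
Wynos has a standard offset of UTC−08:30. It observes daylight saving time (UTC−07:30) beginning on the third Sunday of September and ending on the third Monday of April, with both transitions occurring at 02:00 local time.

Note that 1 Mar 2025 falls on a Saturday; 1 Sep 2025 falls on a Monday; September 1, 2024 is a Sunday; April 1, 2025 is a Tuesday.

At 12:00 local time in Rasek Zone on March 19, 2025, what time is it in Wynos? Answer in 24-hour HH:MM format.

21:30

1 March 2025 is a Saturday, so the first Saturday is March 1 and the fourth is March 22.
1 September 2025 is a Monday, so the first Sunday is September 7.
March 19, 2025 is outside the daylight-saving period (22 March – 7 September), so Rasek Zone is on standard time, UTC+07:00.
12:00 Rasek Zone − 7h = 05:00 UTC.
1 September 2024 is a Sunday, so the first Sunday is September 1 and the third is September 15.
1 April 2025 is a Tuesday, so the first Monday is April 7 and the third is April 21.
At the standard offset (UTC−08:30), 05:00 UTC − 8h30m = 20:30 Wynos standard time (rolling into the previous day, 18 March 2025).
The standard-time date in Wynos, March 18, 2025, falls between 15 September 2024 and 21 April 2025, so daylight saving is in effect and Wynos is at UTC−07:30.
05:00 UTC − 7h30m = 21:30 Wynos (rolling into the previous day, 18 March 2025).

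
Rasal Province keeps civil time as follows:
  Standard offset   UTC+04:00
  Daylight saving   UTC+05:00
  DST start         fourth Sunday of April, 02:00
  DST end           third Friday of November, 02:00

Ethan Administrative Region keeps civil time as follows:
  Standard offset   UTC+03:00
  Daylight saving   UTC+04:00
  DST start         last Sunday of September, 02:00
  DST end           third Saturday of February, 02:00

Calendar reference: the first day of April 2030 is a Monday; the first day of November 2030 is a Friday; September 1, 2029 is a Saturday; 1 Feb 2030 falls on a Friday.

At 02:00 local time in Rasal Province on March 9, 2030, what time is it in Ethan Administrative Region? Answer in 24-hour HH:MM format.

01:00

1 April 2030 is a Monday, so the first Sunday is April 7 and the fourth is April 28.
1 November 2030 is a Friday, so the first Friday is November 1 and the third is November 15.
March 9, 2030 does not fall between 28 April and 15 November, so daylight saving is not in effect and Rasal Province is at UTC+04:00.
02:00 Rasal Province − 4h = 22:00 UTC (rolling into the previous day, 8 March 2030).
1 September 2029 is a Saturday, so Sundays fall on 2, 9, 16, 23, 30; the last is September 30.
1 February 2030 is a Friday, so the first Saturday is February 2 and the third is February 16.
At the standard offset (UTC+03:00), 22:00 UTC + 3h = 01:00 Ethan Administrative Region standard time (rolling into the next day, 9 March 2030).
The standard-time date in Ethan Administrative Region, March 9, 2030, does not fall between 30 September 2029 and 16 February 2030, so daylight saving is not in effect and Ethan Administrative Region is at UTC+03:00.
22:00 UTC + 3h = 01:00 Ethan Administrative Region (rolling into the next day, 9 March 2030).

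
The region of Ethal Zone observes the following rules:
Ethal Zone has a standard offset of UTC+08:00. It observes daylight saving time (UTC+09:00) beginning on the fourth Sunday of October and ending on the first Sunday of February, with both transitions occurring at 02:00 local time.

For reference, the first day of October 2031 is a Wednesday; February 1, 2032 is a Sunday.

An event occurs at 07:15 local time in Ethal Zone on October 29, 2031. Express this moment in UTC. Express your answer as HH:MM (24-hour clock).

1 October 2031 is a Wednesday, so the first Sunday is October 5 and the fourth is October 26.
1 February 2032 is a Sunday, so the first Sunday is February 1.
Daylight saving runs 26 October 2031 – 1 February 2032; October 29, 2031 is inside that window, so Ethal Zone is at UTC+09:00.
07:15 local − 9h = 22:15 UTC (rolling into the previous day, 28 October 2031).

22:15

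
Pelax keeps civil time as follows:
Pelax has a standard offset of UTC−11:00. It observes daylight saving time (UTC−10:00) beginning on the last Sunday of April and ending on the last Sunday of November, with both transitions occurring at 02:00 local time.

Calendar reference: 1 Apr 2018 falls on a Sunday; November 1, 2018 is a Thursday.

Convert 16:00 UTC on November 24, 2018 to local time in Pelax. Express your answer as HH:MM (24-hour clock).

1 April 2018 is a Sunday, so Sundays fall on 1, 8, 15, 22, 29; the last is April 29.
1 November 2018 is a Thursday, so Sundays fall on 4, 11, 18, 25; the last is November 25.
At the standard offset (UTC−11:00), 16:00 UTC − 11h = 05:00 Pelax standard time.
The standard-time date in Pelax, November 24, 2018, falls between 29 April and 25 November, so daylight saving is in effect and Pelax is at UTC−10:00.
16:00 UTC − 10h = 06:00 local.

06:00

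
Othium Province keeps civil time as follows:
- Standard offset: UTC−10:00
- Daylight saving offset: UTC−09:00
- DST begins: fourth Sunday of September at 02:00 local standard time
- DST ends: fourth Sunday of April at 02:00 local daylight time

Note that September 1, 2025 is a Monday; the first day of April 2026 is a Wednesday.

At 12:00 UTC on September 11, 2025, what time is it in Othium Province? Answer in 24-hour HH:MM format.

02:00

1 September 2025 is a Monday, so the first Sunday is September 7 and the fourth is September 28.
1 April 2026 is a Wednesday, so the first Sunday is April 5 and the fourth is April 26.
At the standard offset (UTC−10:00), 12:00 UTC − 10h = 02:00 Othium Province standard time.
Daylight saving runs 28 September 2025 – 26 April 2026; the standard-time date in Othium Province, September 11, 2025, is outside that window, so Othium Province is on standard time at UTC−10:00.
12:00 UTC − 10h = 02:00 local.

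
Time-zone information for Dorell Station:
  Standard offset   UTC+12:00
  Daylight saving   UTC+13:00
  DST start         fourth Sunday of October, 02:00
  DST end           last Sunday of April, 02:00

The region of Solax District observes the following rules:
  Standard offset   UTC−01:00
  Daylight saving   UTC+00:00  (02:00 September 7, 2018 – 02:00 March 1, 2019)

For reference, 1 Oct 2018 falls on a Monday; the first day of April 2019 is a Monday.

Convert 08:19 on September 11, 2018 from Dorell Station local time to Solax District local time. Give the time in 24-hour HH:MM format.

20:19

1 October 2018 is a Monday, so the first Sunday is October 7 and the fourth is October 28.
1 April 2019 is a Monday, so Sundays fall on 7, 14, 21, 28; the last is April 28.
September 11, 2018 is outside the daylight-saving period (28 October 2018 – 28 April 2019), so Dorell Station is on standard time, UTC+12:00.
08:19 Dorell Station − 12h = 20:19 UTC (rolling into the previous day, 10 September 2018).
At the standard offset (UTC−01:00), 20:19 UTC − 1h = 19:19 Solax District standard time.
Daylight saving runs 7 September 2018 – 1 March 2019; the standard-time date in Solax District, September 10, 2018, is inside that window, so Solax District is at UTC+00:00.
20:19 UTC + 0h = 20:19 Solax District.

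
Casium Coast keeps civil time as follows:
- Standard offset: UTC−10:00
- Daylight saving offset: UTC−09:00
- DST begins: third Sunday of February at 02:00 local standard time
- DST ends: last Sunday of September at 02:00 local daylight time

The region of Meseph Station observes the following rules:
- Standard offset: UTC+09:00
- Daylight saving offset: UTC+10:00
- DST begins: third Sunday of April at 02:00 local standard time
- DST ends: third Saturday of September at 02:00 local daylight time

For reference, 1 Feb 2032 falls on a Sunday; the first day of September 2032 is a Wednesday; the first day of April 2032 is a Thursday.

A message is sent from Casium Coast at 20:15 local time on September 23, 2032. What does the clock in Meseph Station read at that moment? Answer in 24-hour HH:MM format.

14:15

1 February 2032 is a Sunday, so the first Sunday is February 1 and the third is February 15.
1 September 2032 is a Wednesday, so Sundays fall on 5, 12, 19, 26; the last is September 26.
September 23, 2032 falls between 15 February and 26 September, so daylight saving is in effect and Casium Coast is at UTC−09:00.
20:15 Casium Coast + 9h = 05:15 UTC (rolling into the next day, 24 September 2032).
1 April 2032 is a Thursday, so the first Sunday is April 4 and the third is April 18.
1 September 2032 is a Wednesday, so the first Saturday is September 4 and the third is September 18.
At the standard offset (UTC+09:00), 05:15 UTC + 9h = 14:15 Meseph Station standard time.
The standard-time date in Meseph Station, September 24, 2032, is outside the daylight-saving period (18 April – 18 September), so Meseph Station is on standard time, UTC+09:00.
05:15 UTC + 9h = 14:15 Meseph Station.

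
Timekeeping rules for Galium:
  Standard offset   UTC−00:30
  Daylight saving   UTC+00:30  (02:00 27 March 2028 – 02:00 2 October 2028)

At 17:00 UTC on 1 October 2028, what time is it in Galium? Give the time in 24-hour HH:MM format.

17:30

At the standard offset (UTC−00:30), 17:00 UTC − 0h30m = 16:30 Galium standard time.
The standard-time date in Galium, 1 October 2028, falls between 27 March and 2 October, so daylight saving is in effect and Galium is at UTC+00:30.
17:00 UTC + 0h30m = 17:30 local.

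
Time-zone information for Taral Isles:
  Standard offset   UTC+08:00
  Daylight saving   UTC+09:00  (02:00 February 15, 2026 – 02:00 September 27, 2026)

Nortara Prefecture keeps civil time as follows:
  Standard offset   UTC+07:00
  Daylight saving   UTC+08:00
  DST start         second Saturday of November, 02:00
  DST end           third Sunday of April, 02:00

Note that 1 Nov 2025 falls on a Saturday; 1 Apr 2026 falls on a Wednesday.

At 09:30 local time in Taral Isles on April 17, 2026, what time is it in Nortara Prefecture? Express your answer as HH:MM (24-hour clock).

08:30

April 17, 2026 lies within the daylight-saving period (15 February – 27 September), so Taral Isles is on daylight time, UTC+09:00.
09:30 Taral Isles − 9h = 00:30 UTC.
1 November 2025 is a Saturday, so the first Saturday is November 1 and the second is November 8.
1 April 2026 is a Wednesday, so the first Sunday is April 5 and the third is April 19.
At the standard offset (UTC+07:00), 00:30 UTC + 7h = 07:30 Nortara Prefecture standard time.
The standard-time date in Nortara Prefecture, April 17, 2026, lies within the daylight-saving period (8 November 2025 – 19 April 2026), so Nortara Prefecture is on daylight time, UTC+08:00.
00:30 UTC + 8h = 08:30 Nortara Prefecture.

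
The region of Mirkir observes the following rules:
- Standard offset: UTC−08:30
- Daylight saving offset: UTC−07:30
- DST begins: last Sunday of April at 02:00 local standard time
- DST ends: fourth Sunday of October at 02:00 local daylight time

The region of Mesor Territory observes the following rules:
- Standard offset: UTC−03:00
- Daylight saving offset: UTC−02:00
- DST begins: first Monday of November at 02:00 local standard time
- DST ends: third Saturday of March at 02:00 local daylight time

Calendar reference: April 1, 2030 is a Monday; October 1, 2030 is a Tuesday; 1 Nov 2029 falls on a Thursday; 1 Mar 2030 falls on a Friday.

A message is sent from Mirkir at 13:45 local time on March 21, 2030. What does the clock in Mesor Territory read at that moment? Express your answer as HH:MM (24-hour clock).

19:15

1 April 2030 is a Monday, so Sundays fall on 7, 14, 21, 28; the last is April 28.
1 October 2030 is a Tuesday, so the first Sunday is October 6 and the fourth is October 27.
March 21, 2030 is outside the daylight-saving period (28 April – 27 October), so Mirkir is on standard time, UTC−08:30.
13:45 Mirkir + 8h30m = 22:15 UTC.
1 November 2029 is a Thursday, so the first Monday is November 5.
1 March 2030 is a Friday, so the first Saturday is March 2 and the third is March 16.
At the standard offset (UTC−03:00), 22:15 UTC − 3h = 19:15 Mesor Territory standard time.
The standard-time date in Mesor Territory, March 21, 2030, is outside the daylight-saving period (5 November 2029 – 16 March 2030), so Mesor Territory is on standard time, UTC−03:00.
22:15 UTC − 3h = 19:15 Mesor Territory.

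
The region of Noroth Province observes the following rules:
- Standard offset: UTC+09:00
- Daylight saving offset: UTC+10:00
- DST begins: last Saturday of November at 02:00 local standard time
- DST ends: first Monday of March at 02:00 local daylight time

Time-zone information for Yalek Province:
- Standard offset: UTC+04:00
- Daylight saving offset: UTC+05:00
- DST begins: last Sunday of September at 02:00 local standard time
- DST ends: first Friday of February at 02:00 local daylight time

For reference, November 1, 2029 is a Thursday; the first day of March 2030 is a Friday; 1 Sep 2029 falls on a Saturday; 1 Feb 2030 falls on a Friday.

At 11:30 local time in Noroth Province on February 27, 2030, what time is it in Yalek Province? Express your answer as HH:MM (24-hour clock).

05:30

1 November 2029 is a Thursday, so Saturdays fall on 3, 10, 17, 24; the last is November 24.
1 March 2030 is a Friday, so the first Monday is March 4.
Daylight saving runs 24 November 2029 – 4 March 2030; February 27, 2030 is inside that window, so Noroth Province is at UTC+10:00.
11:30 Noroth Province − 10h = 01:30 UTC.
1 September 2029 is a Saturday, so Sundays fall on 2, 9, 16, 23, 30; the last is September 30.
1 February 2030 is a Friday, so the first Friday is February 1.
At the standard offset (UTC+04:00), 01:30 UTC + 4h = 05:30 Yalek Province standard time.
The standard-time date in Yalek Province, February 27, 2030, does not fall between 30 September 2029 and 1 February 2030, so daylight saving is not in effect and Yalek Province is at UTC+04:00.
01:30 UTC + 4h = 05:30 Yalek Province.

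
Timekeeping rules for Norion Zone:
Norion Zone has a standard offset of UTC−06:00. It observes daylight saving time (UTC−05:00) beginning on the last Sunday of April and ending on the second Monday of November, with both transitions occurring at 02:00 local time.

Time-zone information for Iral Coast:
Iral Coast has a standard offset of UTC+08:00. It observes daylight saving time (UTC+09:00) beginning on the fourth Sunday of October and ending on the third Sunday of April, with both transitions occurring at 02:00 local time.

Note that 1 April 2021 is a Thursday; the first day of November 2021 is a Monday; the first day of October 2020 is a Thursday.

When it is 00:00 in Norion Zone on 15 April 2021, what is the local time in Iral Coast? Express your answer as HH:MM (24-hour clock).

1 April 2021 is a Thursday, so Sundays fall on 4, 11, 18, 25; the last is April 25.
1 November 2021 is a Monday, so the first Monday is November 1 and the second is November 8.
Daylight saving runs 25 April – 8 November; 15 April 2021 is outside that window, so Norion Zone is on standard time at UTC−06:00.
00:00 Norion Zone + 6h = 06:00 UTC.
1 October 2020 is a Thursday, so the first Sunday is October 4 and the fourth is October 25.
1 April 2021 is a Thursday, so the first Sunday is April 4 and the third is April 18.
At the standard offset (UTC+08:00), 06:00 UTC + 8h = 14:00 Iral Coast standard time.
The standard-time date in Iral Coast, 15 April 2021, lies within the daylight-saving period (25 October 2020 – 18 April 2021), so Iral Coast is on daylight time, UTC+09:00.
06:00 UTC + 9h = 15:00 Iral Coast.

15:00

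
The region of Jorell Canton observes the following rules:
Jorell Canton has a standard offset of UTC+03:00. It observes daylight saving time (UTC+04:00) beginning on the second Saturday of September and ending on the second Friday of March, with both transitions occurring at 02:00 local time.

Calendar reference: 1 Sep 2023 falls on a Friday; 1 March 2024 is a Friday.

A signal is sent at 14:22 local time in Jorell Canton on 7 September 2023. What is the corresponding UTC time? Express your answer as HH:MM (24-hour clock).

1 September 2023 is a Friday, so the first Saturday is September 2 and the second is September 9.
1 March 2024 is a Friday, so the first Friday is March 1 and the second is March 8.
7 September 2023 does not fall between 9 September 2023 and 8 March 2024, so daylight saving is not in effect and Jorell Canton is at UTC+03:00.
14:22 local − 3h = 11:22 UTC.

11:22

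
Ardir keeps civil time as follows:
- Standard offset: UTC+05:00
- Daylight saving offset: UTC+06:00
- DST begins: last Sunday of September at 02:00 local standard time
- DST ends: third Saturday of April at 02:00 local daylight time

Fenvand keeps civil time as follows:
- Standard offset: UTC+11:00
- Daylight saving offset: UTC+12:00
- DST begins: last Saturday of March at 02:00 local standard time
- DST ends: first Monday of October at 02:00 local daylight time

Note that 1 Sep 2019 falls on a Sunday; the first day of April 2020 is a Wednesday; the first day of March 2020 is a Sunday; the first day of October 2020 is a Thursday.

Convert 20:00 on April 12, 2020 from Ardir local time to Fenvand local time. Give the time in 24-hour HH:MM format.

02:00

1 September 2019 is a Sunday, so Sundays fall on 1, 8, 15, 22, 29; the last is September 29.
1 April 2020 is a Wednesday, so the first Saturday is April 4 and the third is April 18.
Daylight saving runs 29 September 2019 – 18 April 2020; April 12, 2020 is inside that window, so Ardir is at UTC+06:00.
20:00 Ardir − 6h = 14:00 UTC.
1 March 2020 is a Sunday, so Saturdays fall on 7, 14, 21, 28; the last is March 28.
1 October 2020 is a Thursday, so the first Monday is October 5.
At the standard offset (UTC+11:00), 14:00 UTC + 11h = 01:00 Fenvand standard time (rolling into the next day, 13 April 2020).
Daylight saving runs 28 March – 5 October; the standard-time date in Fenvand, April 13, 2020, is inside that window, so Fenvand is at UTC+12:00.
14:00 UTC + 12h = 02:00 Fenvand (rolling into the next day, 13 April 2020).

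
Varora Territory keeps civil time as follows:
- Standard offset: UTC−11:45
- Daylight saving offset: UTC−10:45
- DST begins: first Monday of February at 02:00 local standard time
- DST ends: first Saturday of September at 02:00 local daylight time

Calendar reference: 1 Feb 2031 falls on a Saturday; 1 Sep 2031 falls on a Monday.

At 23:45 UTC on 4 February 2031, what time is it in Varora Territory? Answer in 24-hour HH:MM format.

1 February 2031 is a Saturday, so the first Monday is February 3.
1 September 2031 is a Monday, so the first Saturday is September 6.
At the standard offset (UTC−11:45), 23:45 UTC − 11h45m = 12:00 Varora Territory standard time.
The standard-time date in Varora Territory, 4 February 2031, falls between 3 February and 6 September, so daylight saving is in effect and Varora Territory is at UTC−10:45.
23:45 UTC − 10h45m = 13:00 local.

13:00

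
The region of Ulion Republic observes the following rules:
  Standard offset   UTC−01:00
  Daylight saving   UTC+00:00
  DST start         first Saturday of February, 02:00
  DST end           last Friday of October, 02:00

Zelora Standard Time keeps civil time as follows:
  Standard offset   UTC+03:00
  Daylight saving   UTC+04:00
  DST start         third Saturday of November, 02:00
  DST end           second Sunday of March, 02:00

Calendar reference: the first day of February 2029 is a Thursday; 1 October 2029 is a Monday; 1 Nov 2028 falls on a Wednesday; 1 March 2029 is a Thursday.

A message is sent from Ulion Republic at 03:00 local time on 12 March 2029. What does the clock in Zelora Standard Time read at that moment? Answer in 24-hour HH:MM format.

06:00

1 February 2029 is a Thursday, so the first Saturday is February 3.
1 October 2029 is a Monday, so Fridays fall on 5, 12, 19, 26; the last is October 26.
12 March 2029 falls between 3 February and 26 October, so daylight saving is in effect and Ulion Republic is at UTC+00:00.
03:00 Ulion Republic − 0h = 03:00 UTC.
1 November 2028 is a Wednesday, so the first Saturday is November 4 and the third is November 18.
1 March 2029 is a Thursday, so the first Sunday is March 4 and the second is March 11.
At the standard offset (UTC+03:00), 03:00 UTC + 3h = 06:00 Zelora Standard Time standard time.
The standard-time date in Zelora Standard Time, 12 March 2029, does not fall between 18 November 2028 and 11 March 2029, so daylight saving is not in effect and Zelora Standard Time is at UTC+03:00.
03:00 UTC + 3h = 06:00 Zelora Standard Time.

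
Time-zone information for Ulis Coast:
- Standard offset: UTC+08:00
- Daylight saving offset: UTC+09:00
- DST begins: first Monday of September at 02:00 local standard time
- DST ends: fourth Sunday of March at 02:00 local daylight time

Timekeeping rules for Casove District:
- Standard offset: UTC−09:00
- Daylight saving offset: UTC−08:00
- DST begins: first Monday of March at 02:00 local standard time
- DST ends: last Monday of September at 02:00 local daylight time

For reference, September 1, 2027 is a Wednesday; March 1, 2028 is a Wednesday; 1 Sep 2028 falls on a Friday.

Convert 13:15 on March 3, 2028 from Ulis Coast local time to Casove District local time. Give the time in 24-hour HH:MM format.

1 September 2027 is a Wednesday, so the first Monday is September 6.
1 March 2028 is a Wednesday, so the first Sunday is March 5 and the fourth is March 26.
March 3, 2028 lies within the daylight-saving period (6 September 2027 – 26 March 2028), so Ulis Coast is on daylight time, UTC+09:00.
13:15 Ulis Coast − 9h = 04:15 UTC.
1 March 2028 is a Wednesday, so the first Monday is March 6.
1 September 2028 is a Friday, so Mondays fall on 4, 11, 18, 25; the last is September 25.
At the standard offset (UTC−09:00), 04:15 UTC − 9h = 19:15 Casove District standard time (rolling into the previous day, 2 March 2028).
Daylight saving runs 6 March – 25 September; the standard-time date in Casove District, March 2, 2028, is outside that window, so Casove District is on standard time at UTC−09:00.
04:15 UTC − 9h = 19:15 Casove District (rolling into the previous day, 2 March 2028).

19:15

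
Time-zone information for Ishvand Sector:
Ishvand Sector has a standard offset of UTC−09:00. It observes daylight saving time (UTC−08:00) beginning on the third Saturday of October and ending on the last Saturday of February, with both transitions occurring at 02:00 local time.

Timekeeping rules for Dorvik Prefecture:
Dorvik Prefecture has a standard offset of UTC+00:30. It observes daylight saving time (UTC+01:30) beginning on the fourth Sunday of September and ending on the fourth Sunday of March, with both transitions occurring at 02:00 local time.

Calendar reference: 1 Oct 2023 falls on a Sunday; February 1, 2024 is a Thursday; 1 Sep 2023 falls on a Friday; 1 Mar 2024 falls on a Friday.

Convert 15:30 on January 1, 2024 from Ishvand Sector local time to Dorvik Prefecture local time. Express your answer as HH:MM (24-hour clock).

1 October 2023 is a Sunday, so the first Saturday is October 7 and the third is October 21.
1 February 2024 is a Thursday, so Saturdays fall on 3, 10, 17, 24; the last is February 24.
January 1, 2024 falls between 21 October 2023 and 24 February 2024, so daylight saving is in effect and Ishvand Sector is at UTC−08:00.
15:30 Ishvand Sector + 8h = 23:30 UTC.
1 September 2023 is a Friday, so the first Sunday is September 3 and the fourth is September 24.
1 March 2024 is a Friday, so the first Sunday is March 3 and the fourth is March 24.
At the standard offset (UTC+00:30), 23:30 UTC + 0h30m = 00:00 Dorvik Prefecture standard time (rolling into the next day, 2 January 2024).
Daylight saving runs 24 September 2023 – 24 March 2024; the standard-time date in Dorvik Prefecture, January 2, 2024, is inside that window, so Dorvik Prefecture is at UTC+01:30.
23:30 UTC + 1h30m = 01:00 Dorvik Prefecture (rolling into the next day, 2 January 2024).

01:00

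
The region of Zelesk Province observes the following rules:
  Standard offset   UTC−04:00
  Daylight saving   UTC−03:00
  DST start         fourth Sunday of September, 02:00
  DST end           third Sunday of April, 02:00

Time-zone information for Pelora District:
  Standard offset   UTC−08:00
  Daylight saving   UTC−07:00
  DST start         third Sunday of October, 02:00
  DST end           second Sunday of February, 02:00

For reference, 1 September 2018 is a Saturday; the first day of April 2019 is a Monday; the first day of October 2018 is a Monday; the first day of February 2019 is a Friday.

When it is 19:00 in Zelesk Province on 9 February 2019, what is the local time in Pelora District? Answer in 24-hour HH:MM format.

1 September 2018 is a Saturday, so the first Sunday is September 2 and the fourth is September 23.
1 April 2019 is a Monday, so the first Sunday is April 7 and the third is April 21.
Daylight saving runs 23 September 2018 – 21 April 2019; 9 February 2019 is inside that window, so Zelesk Province is at UTC−03:00.
19:00 Zelesk Province + 3h = 22:00 UTC.
1 October 2018 is a Monday, so the first Sunday is October 7 and the third is October 21.
1 February 2019 is a Friday, so the first Sunday is February 3 and the second is February 10.
At the standard offset (UTC−08:00), 22:00 UTC − 8h = 14:00 Pelora District standard time.
The standard-time date in Pelora District, 9 February 2019, falls between 21 October 2018 and 10 February 2019, so daylight saving is in effect and Pelora District is at UTC−07:00.
22:00 UTC − 7h = 15:00 Pelora District.

15:00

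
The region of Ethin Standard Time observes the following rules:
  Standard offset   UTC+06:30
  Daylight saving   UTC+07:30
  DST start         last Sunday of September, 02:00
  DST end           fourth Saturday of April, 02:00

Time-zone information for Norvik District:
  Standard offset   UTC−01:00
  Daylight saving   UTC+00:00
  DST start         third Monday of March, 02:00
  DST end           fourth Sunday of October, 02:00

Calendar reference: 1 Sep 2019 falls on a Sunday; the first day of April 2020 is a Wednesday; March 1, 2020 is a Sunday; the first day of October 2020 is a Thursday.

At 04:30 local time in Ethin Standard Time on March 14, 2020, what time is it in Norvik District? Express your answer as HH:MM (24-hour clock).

20:00

1 September 2019 is a Sunday, so Sundays fall on 1, 8, 15, 22, 29; the last is September 29.
1 April 2020 is a Wednesday, so the first Saturday is April 4 and the fourth is April 25.
March 14, 2020 lies within the daylight-saving period (29 September 2019 – 25 April 2020), so Ethin Standard Time is on daylight time, UTC+07:30.
04:30 Ethin Standard Time − 7h30m = 21:00 UTC (rolling into the previous day, 13 March 2020).
1 March 2020 is a Sunday, so the first Monday is March 2 and the third is March 16.
1 October 2020 is a Thursday, so the first Sunday is October 4 and the fourth is October 25.
At the standard offset (UTC−01:00), 21:00 UTC − 1h = 20:00 Norvik District standard time.
The standard-time date in Norvik District, March 13, 2020, is outside the daylight-saving period (16 March – 25 October), so Norvik District is on standard time, UTC−01:00.
21:00 UTC − 1h = 20:00 Norvik District.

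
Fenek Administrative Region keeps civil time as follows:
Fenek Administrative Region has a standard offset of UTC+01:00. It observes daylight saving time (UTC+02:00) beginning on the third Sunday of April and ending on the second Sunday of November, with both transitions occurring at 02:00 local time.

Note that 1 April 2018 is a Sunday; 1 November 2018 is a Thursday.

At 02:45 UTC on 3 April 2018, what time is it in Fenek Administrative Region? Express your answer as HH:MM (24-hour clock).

03:45

1 April 2018 is a Sunday, so the first Sunday is April 1 and the third is April 15.
1 November 2018 is a Thursday, so the first Sunday is November 4 and the second is November 11.
At the standard offset (UTC+01:00), 02:45 UTC + 1h = 03:45 Fenek Administrative Region standard time.
The standard-time date in Fenek Administrative Region, 3 April 2018, does not fall between 15 April and 11 November, so daylight saving is not in effect and Fenek Administrative Region is at UTC+01:00.
02:45 UTC + 1h = 03:45 local.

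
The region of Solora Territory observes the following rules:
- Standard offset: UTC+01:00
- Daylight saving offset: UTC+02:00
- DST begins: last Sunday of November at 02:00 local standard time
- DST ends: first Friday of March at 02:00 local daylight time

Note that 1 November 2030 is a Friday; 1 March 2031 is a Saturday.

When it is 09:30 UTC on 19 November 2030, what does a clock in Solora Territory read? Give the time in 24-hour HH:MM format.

1 November 2030 is a Friday, so Sundays fall on 3, 10, 17, 24; the last is November 24.
1 March 2031 is a Saturday, so the first Friday is March 7.
At the standard offset (UTC+01:00), 09:30 UTC + 1h = 10:30 Solora Territory standard time.
The standard-time date in Solora Territory, 19 November 2030, is outside the daylight-saving period (24 November 2030 – 7 March 2031), so Solora Territory is on standard time, UTC+01:00.
09:30 UTC + 1h = 10:30 local.

10:30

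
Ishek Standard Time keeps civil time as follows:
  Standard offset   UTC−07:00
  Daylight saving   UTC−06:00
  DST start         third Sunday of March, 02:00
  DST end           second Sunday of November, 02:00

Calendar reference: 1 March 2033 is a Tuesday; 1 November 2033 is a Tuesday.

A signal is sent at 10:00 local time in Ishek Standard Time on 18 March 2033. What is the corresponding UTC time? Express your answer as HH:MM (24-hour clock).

1 March 2033 is a Tuesday, so the first Sunday is March 6 and the third is March 20.
1 November 2033 is a Tuesday, so the first Sunday is November 6 and the second is November 13.
18 March 2033 does not fall between 20 March and 13 November, so daylight saving is not in effect and Ishek Standard Time is at UTC−07:00.
10:00 local + 7h = 17:00 UTC.

17:00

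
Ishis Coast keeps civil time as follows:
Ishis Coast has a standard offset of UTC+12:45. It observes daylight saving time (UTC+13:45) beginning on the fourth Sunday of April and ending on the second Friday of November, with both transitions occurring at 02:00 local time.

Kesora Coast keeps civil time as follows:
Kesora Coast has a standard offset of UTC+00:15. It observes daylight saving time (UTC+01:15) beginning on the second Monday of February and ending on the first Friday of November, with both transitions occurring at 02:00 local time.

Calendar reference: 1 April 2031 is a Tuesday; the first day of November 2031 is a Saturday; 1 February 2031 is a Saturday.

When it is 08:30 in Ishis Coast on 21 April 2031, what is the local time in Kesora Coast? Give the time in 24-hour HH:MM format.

21:00

1 April 2031 is a Tuesday, so the first Sunday is April 6 and the fourth is April 27.
1 November 2031 is a Saturday, so the first Friday is November 7 and the second is November 14.
Daylight saving runs 27 April – 14 November; 21 April 2031 is outside that window, so Ishis Coast is on standard time at UTC+12:45.
08:30 Ishis Coast − 12h45m = 19:45 UTC (rolling into the previous day, 20 April 2031).
1 February 2031 is a Saturday, so the first Monday is February 3 and the second is February 10.
1 November 2031 is a Saturday, so the first Friday is November 7.
At the standard offset (UTC+00:15), 19:45 UTC + 0h15m = 20:00 Kesora Coast standard time.
The standard-time date in Kesora Coast, 20 April 2031, falls between 10 February and 7 November, so daylight saving is in effect and Kesora Coast is at UTC+01:15.
19:45 UTC + 1h15m = 21:00 Kesora Coast.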